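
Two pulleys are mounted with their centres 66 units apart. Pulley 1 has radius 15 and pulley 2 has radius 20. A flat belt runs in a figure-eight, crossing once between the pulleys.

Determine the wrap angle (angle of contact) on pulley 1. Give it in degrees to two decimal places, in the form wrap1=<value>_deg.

crossed belt: β = asin((r1+r2)/C) = asin(35/66) = 32.0259°
wrap1 = wrap2 = π + 2β = 244.0519°

wrap1=244.05_deg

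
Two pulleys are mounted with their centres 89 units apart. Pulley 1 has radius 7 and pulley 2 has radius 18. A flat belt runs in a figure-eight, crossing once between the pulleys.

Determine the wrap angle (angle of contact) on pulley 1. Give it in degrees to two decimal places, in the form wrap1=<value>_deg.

wrap1=212.63_deg

crossed belt: β = asin((r1+r2)/C) = asin(25/89) = 16.3139°
wrap1 = wrap2 = π + 2β = 212.6277°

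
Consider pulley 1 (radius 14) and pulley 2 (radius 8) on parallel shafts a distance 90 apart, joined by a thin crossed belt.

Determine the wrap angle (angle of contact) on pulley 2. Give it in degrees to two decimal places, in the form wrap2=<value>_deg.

wrap2=208.30_deg

crossed belt: β = asin((r1+r2)/C) = asin(22/90) = 14.1490°
wrap1 = wrap2 = π + 2β = 208.2980°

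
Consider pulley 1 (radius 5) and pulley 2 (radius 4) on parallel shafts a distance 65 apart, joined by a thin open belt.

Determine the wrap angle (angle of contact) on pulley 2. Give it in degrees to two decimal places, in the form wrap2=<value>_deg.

wrap2=178.24_deg

open belt: β = asin((r2−r1)/C) = asin(-1/65) = -0.8815°
wrap1 = π − 2β = 181.7630°
wrap2 = π + 2β = 178.2370°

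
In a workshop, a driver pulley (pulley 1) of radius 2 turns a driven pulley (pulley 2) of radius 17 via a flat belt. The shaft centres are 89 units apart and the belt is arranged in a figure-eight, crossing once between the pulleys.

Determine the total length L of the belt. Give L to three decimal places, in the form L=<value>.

L=241.762

crossed belt: β = asin((r1+r2)/C) = asin(19/89) = 12.3266°
wrap1 = wrap2 = π + 2β = 204.6531°
tangent length = C·cosβ = 86.9483
L = (r1+r2)·wrap + 2·C·cosβ = 19·3.5719 + 2·86.9483 = 241.7621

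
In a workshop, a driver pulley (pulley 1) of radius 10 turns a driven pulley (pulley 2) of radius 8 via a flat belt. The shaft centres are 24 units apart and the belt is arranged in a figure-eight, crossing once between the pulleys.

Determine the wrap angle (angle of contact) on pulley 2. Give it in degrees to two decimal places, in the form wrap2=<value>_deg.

wrap2=277.18_deg

crossed belt: β = asin((r1+r2)/C) = asin(18/24) = 48.5904°
wrap1 = wrap2 = π + 2β = 277.1808°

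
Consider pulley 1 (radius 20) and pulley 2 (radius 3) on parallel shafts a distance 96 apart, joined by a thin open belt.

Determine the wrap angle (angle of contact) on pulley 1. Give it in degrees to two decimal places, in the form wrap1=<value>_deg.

open belt: β = asin((r2−r1)/C) = asin(-17/96) = -10.1999°
wrap1 = π − 2β = 200.3998°
wrap2 = π + 2β = 159.6002°

wrap1=200.40_deg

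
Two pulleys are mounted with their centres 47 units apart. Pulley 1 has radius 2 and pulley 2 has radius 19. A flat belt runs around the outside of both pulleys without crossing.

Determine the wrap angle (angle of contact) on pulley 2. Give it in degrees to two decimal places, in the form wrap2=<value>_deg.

open belt: β = asin((r2−r1)/C) = asin(17/47) = 21.2048°
wrap1 = π − 2β = 137.5905°
wrap2 = π + 2β = 222.4095°

wrap2=222.41_deg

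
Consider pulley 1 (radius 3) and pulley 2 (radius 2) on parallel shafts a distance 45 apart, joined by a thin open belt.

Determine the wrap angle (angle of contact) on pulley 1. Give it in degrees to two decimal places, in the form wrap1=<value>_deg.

open belt: β = asin((r2−r1)/C) = asin(-1/45) = -1.2733°
wrap1 = π − 2β = 182.5467°
wrap2 = π + 2β = 177.4533°

wrap1=182.55_deg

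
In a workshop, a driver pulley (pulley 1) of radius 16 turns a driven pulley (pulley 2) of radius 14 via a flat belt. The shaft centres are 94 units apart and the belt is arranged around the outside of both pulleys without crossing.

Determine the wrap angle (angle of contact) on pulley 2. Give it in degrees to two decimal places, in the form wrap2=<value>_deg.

open belt: β = asin((r2−r1)/C) = asin(-2/94) = -1.2192°
wrap1 = π − 2β = 182.4383°
wrap2 = π + 2β = 177.5617°

wrap2=177.56_deg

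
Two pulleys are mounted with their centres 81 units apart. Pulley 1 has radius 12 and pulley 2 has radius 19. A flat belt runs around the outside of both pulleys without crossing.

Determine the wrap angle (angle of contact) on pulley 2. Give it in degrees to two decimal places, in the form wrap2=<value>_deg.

wrap2=189.92_deg

open belt: β = asin((r2−r1)/C) = asin(7/81) = 4.9577°
wrap1 = π − 2β = 170.0847°
wrap2 = π + 2β = 189.9153°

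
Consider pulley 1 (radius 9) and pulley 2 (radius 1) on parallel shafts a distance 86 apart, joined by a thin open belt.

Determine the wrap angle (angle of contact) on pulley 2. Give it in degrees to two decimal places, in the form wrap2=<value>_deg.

wrap2=169.32_deg

open belt: β = asin((r2−r1)/C) = asin(-8/86) = -5.3376°
wrap1 = π − 2β = 190.6751°
wrap2 = π + 2β = 169.3249°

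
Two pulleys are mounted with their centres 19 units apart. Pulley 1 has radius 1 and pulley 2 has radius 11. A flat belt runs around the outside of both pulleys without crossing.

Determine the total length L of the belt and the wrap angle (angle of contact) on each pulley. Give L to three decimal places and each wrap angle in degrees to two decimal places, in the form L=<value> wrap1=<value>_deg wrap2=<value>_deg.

L=81.095 wrap1=116.49_deg wrap2=243.51_deg

open belt: β = asin((r2−r1)/C) = asin(10/19) = 31.7569°
wrap1 = π − 2β = 116.4863°
wrap2 = π + 2β = 243.5137°
tangent length = C·cosβ = 16.1555
L = r1·wrap1 + r2·wrap2 + 2·C·cosβ = 1·2.0331 + 11·4.2501 + 2·16.1555 = 81.0953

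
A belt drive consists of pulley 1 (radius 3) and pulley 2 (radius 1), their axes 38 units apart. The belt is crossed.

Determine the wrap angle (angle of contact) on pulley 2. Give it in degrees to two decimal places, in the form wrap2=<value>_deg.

wrap2=192.08_deg

crossed belt: β = asin((r1+r2)/C) = asin(4/38) = 6.0423°
wrap1 = wrap2 = π + 2β = 192.0847°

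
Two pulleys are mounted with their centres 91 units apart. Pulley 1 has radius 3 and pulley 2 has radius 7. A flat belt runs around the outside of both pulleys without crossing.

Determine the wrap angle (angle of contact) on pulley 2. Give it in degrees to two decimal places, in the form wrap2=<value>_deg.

wrap2=185.04_deg

open belt: β = asin((r2−r1)/C) = asin(4/91) = 2.5193°
wrap1 = π − 2β = 174.9614°
wrap2 = π + 2β = 185.0386°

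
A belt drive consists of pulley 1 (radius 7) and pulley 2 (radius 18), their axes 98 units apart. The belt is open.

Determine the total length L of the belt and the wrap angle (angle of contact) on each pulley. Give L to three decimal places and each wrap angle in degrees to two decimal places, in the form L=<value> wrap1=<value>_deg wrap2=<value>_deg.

L=275.776 wrap1=167.11_deg wrap2=192.89_deg

open belt: β = asin((r2−r1)/C) = asin(11/98) = 6.4447°
wrap1 = π − 2β = 167.1105°
wrap2 = π + 2β = 192.8895°
tangent length = C·cosβ = 97.3807
L = r1·wrap1 + r2·wrap2 + 2·C·cosβ = 7·2.9166 + 18·3.3666 + 2·97.3807 = 275.7758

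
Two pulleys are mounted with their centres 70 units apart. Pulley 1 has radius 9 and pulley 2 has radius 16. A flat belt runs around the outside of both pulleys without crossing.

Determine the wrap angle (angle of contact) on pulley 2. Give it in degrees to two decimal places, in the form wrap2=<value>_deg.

open belt: β = asin((r2−r1)/C) = asin(7/70) = 5.7392°
wrap1 = π − 2β = 168.5217°
wrap2 = π + 2β = 191.4783°

wrap2=191.48_deg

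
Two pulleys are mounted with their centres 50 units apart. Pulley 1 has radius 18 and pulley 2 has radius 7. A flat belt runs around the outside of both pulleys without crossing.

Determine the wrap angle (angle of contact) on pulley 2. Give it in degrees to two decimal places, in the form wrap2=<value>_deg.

wrap2=154.58_deg

open belt: β = asin((r2−r1)/C) = asin(-11/50) = -12.7090°
wrap1 = π − 2β = 205.4181°
wrap2 = π + 2β = 154.5819°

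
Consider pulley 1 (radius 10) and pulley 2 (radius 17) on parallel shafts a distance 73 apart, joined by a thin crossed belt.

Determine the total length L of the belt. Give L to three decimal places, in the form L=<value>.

crossed belt: β = asin((r1+r2)/C) = asin(27/73) = 21.7072°
wrap1 = wrap2 = π + 2β = 223.4143°
tangent length = C·cosβ = 67.8233
L = (r1+r2)·wrap + 2·C·cosβ = 27·3.8993 + 2·67.8233 = 240.9281

L=240.928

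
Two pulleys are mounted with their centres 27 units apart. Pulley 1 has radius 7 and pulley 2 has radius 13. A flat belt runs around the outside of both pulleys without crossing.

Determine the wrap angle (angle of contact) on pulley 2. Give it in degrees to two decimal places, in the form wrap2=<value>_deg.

open belt: β = asin((r2−r1)/C) = asin(6/27) = 12.8396°
wrap1 = π − 2β = 154.3208°
wrap2 = π + 2β = 205.6792°

wrap2=205.68_deg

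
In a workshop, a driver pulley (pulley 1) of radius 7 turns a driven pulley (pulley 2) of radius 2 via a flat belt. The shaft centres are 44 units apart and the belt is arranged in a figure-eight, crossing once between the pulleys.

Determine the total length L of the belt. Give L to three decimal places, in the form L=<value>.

crossed belt: β = asin((r1+r2)/C) = asin(9/44) = 11.8029°
wrap1 = wrap2 = π + 2β = 203.6058°
tangent length = C·cosβ = 43.0697
L = (r1+r2)·wrap + 2·C·cosβ = 9·3.5536 + 2·43.0697 = 118.1217

L=118.122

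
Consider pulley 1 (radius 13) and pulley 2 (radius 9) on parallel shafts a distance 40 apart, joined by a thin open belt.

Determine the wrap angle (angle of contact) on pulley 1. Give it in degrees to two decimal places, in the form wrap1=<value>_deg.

wrap1=191.48_deg

open belt: β = asin((r2−r1)/C) = asin(-4/40) = -5.7392°
wrap1 = π − 2β = 191.4783°
wrap2 = π + 2β = 168.5217°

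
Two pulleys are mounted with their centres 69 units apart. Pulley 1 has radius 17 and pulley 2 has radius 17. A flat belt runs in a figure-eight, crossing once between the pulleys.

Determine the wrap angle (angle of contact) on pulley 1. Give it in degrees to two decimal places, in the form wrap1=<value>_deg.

crossed belt: β = asin((r1+r2)/C) = asin(34/69) = 29.5217°
wrap1 = wrap2 = π + 2β = 239.0435°

wrap1=239.04_deg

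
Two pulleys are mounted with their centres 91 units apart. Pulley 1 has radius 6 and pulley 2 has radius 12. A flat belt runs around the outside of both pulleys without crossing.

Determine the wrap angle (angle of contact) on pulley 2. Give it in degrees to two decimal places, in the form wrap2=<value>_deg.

wrap2=187.56_deg

open belt: β = asin((r2−r1)/C) = asin(6/91) = 3.7805°
wrap1 = π − 2β = 172.4390°
wrap2 = π + 2β = 187.5610°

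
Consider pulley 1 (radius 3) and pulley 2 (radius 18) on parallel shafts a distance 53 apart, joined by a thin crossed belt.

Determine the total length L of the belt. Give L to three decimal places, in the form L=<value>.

L=180.409

crossed belt: β = asin((r1+r2)/C) = asin(21/53) = 23.3425°
wrap1 = wrap2 = π + 2β = 226.6850°
tangent length = C·cosβ = 48.6621
L = (r1+r2)·wrap + 2·C·cosβ = 21·3.9564 + 2·48.6621 = 180.4086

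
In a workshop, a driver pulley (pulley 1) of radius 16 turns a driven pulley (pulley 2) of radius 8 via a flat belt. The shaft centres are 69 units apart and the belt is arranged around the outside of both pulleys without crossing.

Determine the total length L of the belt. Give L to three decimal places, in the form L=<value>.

L=214.327

open belt: β = asin((r2−r1)/C) = asin(-8/69) = -6.6580°
wrap1 = π − 2β = 193.3159°
wrap2 = π + 2β = 166.6841°
tangent length = C·cosβ = 68.5347
L = r1·wrap1 + r2·wrap2 + 2·C·cosβ = 16·3.3740 + 8·2.9092 + 2·68.5347 = 214.3268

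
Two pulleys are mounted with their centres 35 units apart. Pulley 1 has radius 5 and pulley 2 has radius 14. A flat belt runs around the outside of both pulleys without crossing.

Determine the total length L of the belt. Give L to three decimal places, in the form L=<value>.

open belt: β = asin((r2−r1)/C) = asin(9/35) = 14.9006°
wrap1 = π − 2β = 150.1988°
wrap2 = π + 2β = 209.8012°
tangent length = C·cosβ = 33.8231
L = r1·wrap1 + r2·wrap2 + 2·C·cosβ = 5·2.6215 + 14·3.6617 + 2·33.8231 = 132.0176

L=132.018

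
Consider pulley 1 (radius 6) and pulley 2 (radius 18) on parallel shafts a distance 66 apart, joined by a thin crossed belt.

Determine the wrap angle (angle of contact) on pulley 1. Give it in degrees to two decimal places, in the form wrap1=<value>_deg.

wrap1=222.65_deg

crossed belt: β = asin((r1+r2)/C) = asin(24/66) = 21.3237°
wrap1 = wrap2 = π + 2β = 222.6474°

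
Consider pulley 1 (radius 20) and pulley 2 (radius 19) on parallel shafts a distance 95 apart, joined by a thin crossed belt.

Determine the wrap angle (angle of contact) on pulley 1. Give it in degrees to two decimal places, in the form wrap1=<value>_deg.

wrap1=228.48_deg

crossed belt: β = asin((r1+r2)/C) = asin(39/95) = 24.2379°
wrap1 = wrap2 = π + 2β = 228.4758°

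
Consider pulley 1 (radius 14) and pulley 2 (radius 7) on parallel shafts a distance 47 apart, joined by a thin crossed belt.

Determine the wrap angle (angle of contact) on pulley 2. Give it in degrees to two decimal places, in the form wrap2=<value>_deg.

crossed belt: β = asin((r1+r2)/C) = asin(21/47) = 26.5391°
wrap1 = wrap2 = π + 2β = 233.0782°

wrap2=233.08_deg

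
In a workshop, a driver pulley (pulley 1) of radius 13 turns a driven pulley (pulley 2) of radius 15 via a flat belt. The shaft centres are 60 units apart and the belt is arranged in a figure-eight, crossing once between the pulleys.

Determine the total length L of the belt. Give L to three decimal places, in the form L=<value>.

L=221.286

crossed belt: β = asin((r1+r2)/C) = asin(28/60) = 27.8181°
wrap1 = wrap2 = π + 2β = 235.6363°
tangent length = C·cosβ = 53.0660
L = (r1+r2)·wrap + 2·C·cosβ = 28·4.1126 + 2·53.0660 = 221.2856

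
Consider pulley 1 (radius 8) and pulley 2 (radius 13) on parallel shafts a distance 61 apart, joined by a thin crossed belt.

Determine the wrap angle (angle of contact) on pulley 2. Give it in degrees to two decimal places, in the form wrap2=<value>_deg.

crossed belt: β = asin((r1+r2)/C) = asin(21/61) = 20.1368°
wrap1 = wrap2 = π + 2β = 220.2735°

wrap2=220.27_deg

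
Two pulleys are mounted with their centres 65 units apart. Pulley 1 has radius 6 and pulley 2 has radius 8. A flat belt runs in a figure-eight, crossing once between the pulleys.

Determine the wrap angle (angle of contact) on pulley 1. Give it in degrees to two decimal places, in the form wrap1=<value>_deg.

crossed belt: β = asin((r1+r2)/C) = asin(14/65) = 12.4381°
wrap1 = wrap2 = π + 2β = 204.8762°

wrap1=204.88_deg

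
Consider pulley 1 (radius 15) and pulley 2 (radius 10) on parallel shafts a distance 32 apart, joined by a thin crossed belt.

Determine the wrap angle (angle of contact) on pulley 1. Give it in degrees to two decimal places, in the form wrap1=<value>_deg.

crossed belt: β = asin((r1+r2)/C) = asin(25/32) = 51.3752°
wrap1 = wrap2 = π + 2β = 282.7503°

wrap1=282.75_deg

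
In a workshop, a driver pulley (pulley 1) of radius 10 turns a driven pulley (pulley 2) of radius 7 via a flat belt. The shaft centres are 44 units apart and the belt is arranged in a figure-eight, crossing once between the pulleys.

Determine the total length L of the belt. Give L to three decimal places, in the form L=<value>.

crossed belt: β = asin((r1+r2)/C) = asin(17/44) = 22.7284°
wrap1 = wrap2 = π + 2β = 225.4568°
tangent length = C·cosβ = 40.5832
L = (r1+r2)·wrap + 2·C·cosβ = 17·3.9350 + 2·40.5832 = 148.0609

L=148.061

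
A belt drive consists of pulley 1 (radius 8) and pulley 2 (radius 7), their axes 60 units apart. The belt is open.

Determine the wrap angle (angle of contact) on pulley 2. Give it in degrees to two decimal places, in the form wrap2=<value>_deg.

wrap2=178.09_deg

open belt: β = asin((r2−r1)/C) = asin(-1/60) = -0.9550°
wrap1 = π − 2β = 181.9099°
wrap2 = π + 2β = 178.0901°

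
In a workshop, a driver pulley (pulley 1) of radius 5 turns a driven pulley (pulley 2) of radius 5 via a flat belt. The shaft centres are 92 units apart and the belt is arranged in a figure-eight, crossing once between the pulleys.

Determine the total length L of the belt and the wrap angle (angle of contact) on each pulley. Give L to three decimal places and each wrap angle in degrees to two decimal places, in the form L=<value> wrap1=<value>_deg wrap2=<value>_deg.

crossed belt: β = asin((r1+r2)/C) = asin(10/92) = 6.2401°
wrap1 = wrap2 = π + 2β = 192.4803°
tangent length = C·cosβ = 91.4549
L = (r1+r2)·wrap + 2·C·cosβ = 10·3.3594 + 2·91.4549 = 216.5040

L=216.504 wrap1=192.48_deg wrap2=192.48_deg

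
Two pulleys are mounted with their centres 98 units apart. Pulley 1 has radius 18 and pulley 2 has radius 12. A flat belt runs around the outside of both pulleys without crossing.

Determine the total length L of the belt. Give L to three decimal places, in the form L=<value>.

open belt: β = asin((r2−r1)/C) = asin(-6/98) = -3.5101°
wrap1 = π − 2β = 187.0202°
wrap2 = π + 2β = 172.9798°
tangent length = C·cosβ = 97.8162
L = r1·wrap1 + r2·wrap2 + 2·C·cosβ = 18·3.2641 + 12·3.0191 + 2·97.8162 = 290.6152

L=290.615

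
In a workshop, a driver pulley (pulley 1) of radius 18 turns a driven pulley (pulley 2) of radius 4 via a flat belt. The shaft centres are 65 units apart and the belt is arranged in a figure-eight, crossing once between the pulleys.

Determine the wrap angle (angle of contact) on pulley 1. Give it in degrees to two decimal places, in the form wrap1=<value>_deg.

crossed belt: β = asin((r1+r2)/C) = asin(22/65) = 19.7832°
wrap1 = wrap2 = π + 2β = 219.5663°

wrap1=219.57_deg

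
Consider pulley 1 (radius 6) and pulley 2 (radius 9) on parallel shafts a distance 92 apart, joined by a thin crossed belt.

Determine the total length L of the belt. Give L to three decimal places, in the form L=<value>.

crossed belt: β = asin((r1+r2)/C) = asin(15/92) = 9.3836°
wrap1 = wrap2 = π + 2β = 198.7672°
tangent length = C·cosβ = 90.7689
L = (r1+r2)·wrap + 2·C·cosβ = 15·3.4691 + 2·90.7689 = 233.5750

L=233.575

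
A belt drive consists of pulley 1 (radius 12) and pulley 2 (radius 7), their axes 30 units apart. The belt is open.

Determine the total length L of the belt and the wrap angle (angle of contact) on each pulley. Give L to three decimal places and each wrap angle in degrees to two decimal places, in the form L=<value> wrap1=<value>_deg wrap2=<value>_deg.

open belt: β = asin((r2−r1)/C) = asin(-5/30) = -9.5941°
wrap1 = π − 2β = 199.1881°
wrap2 = π + 2β = 160.8119°
tangent length = C·cosβ = 29.5804
L = r1·wrap1 + r2·wrap2 + 2·C·cosβ = 12·3.4765 + 7·2.8067 + 2·29.5804 = 120.5255

L=120.526 wrap1=199.19_deg wrap2=160.81_deg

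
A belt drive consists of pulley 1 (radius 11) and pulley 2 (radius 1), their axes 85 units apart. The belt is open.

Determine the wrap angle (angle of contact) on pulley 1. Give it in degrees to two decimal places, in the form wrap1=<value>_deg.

wrap1=193.51_deg

open belt: β = asin((r2−r1)/C) = asin(-10/85) = -6.7563°
wrap1 = π − 2β = 193.5127°
wrap2 = π + 2β = 166.4873°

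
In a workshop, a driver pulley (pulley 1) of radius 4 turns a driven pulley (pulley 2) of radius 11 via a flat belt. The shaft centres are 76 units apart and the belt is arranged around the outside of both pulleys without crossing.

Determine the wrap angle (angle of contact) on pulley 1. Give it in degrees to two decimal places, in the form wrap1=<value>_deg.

wrap1=169.43_deg

open belt: β = asin((r2−r1)/C) = asin(7/76) = 5.2847°
wrap1 = π − 2β = 169.4305°
wrap2 = π + 2β = 190.5695°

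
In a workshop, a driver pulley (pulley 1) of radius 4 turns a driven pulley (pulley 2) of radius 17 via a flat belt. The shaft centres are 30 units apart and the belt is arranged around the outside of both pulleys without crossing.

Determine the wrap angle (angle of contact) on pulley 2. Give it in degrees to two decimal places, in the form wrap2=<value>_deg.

wrap2=231.36_deg

open belt: β = asin((r2−r1)/C) = asin(13/30) = 25.6793°
wrap1 = π − 2β = 128.6414°
wrap2 = π + 2β = 231.3586°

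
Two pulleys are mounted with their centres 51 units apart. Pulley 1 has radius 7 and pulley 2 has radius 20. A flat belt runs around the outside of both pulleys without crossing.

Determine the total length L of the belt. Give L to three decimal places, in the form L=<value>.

L=190.155

open belt: β = asin((r2−r1)/C) = asin(13/51) = 14.7678°
wrap1 = π − 2β = 150.4644°
wrap2 = π + 2β = 209.5356°
tangent length = C·cosβ = 49.3153
L = r1·wrap1 + r2·wrap2 + 2·C·cosβ = 7·2.6261 + 20·3.6571 + 2·49.3153 = 190.1550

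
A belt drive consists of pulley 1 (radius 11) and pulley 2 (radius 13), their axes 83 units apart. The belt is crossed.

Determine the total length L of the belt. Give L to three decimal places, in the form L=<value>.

crossed belt: β = asin((r1+r2)/C) = asin(24/83) = 16.8075°
wrap1 = wrap2 = π + 2β = 213.6149°
tangent length = C·cosβ = 79.4544
L = (r1+r2)·wrap + 2·C·cosβ = 24·3.7283 + 2·79.4544 = 248.3876

L=248.388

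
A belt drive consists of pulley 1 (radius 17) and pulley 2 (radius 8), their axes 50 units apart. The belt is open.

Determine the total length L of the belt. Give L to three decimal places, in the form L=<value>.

open belt: β = asin((r2−r1)/C) = asin(-9/50) = -10.3698°
wrap1 = π − 2β = 200.7395°
wrap2 = π + 2β = 159.2605°
tangent length = C·cosβ = 49.1833
L = r1·wrap1 + r2·wrap2 + 2·C·cosβ = 17·3.5036 + 8·2.7796 + 2·49.1833 = 180.1642

L=180.164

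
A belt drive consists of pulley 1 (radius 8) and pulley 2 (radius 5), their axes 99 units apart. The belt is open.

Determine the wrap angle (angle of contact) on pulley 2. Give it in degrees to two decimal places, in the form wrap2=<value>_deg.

wrap2=176.53_deg

open belt: β = asin((r2−r1)/C) = asin(-3/99) = -1.7365°
wrap1 = π − 2β = 183.4730°
wrap2 = π + 2β = 176.5270°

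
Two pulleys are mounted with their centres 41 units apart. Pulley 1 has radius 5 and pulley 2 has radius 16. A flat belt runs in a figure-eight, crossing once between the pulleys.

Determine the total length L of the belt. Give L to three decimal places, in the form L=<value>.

L=158.986

crossed belt: β = asin((r1+r2)/C) = asin(21/41) = 30.8102°
wrap1 = wrap2 = π + 2β = 241.6203°
tangent length = C·cosβ = 35.2136
L = (r1+r2)·wrap + 2·C·cosβ = 21·4.2171 + 2·35.2136 = 158.9857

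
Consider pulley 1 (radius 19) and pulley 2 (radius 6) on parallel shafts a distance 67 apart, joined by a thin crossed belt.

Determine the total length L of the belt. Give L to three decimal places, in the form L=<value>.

crossed belt: β = asin((r1+r2)/C) = asin(25/67) = 21.9090°
wrap1 = wrap2 = π + 2β = 223.8181°
tangent length = C·cosβ = 62.1611
L = (r1+r2)·wrap + 2·C·cosβ = 25·3.9064 + 2·62.1611 = 221.9812

L=221.981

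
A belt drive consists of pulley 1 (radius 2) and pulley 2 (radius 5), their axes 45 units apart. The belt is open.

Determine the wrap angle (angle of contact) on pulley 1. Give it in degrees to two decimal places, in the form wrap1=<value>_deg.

wrap1=172.35_deg

open belt: β = asin((r2−r1)/C) = asin(3/45) = 3.8226°
wrap1 = π − 2β = 172.3549°
wrap2 = π + 2β = 187.6451°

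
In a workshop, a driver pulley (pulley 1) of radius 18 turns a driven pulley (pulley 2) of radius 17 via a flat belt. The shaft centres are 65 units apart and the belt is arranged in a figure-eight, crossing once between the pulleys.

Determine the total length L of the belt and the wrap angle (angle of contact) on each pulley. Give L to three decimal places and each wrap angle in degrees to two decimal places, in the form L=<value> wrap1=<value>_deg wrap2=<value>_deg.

crossed belt: β = asin((r1+r2)/C) = asin(35/65) = 32.5790°
wrap1 = wrap2 = π + 2β = 245.1579°
tangent length = C·cosβ = 54.7723
L = (r1+r2)·wrap + 2·C·cosβ = 35·4.2788 + 2·54.7723 = 259.3030

L=259.303 wrap1=245.16_deg wrap2=245.16_deg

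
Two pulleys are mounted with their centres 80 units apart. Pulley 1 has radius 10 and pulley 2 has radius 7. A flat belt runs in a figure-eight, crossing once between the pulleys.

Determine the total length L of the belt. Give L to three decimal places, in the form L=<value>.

L=217.033

crossed belt: β = asin((r1+r2)/C) = asin(17/80) = 12.2689°
wrap1 = wrap2 = π + 2β = 204.5378°
tangent length = C·cosβ = 78.1729
L = (r1+r2)·wrap + 2·C·cosβ = 17·3.5699 + 2·78.1729 = 217.0334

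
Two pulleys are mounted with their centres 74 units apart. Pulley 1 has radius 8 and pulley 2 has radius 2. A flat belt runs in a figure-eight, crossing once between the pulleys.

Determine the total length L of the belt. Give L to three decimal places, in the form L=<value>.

L=180.769

crossed belt: β = asin((r1+r2)/C) = asin(10/74) = 7.7664°
wrap1 = wrap2 = π + 2β = 195.5329°
tangent length = C·cosβ = 73.3212
L = (r1+r2)·wrap + 2·C·cosβ = 10·3.4127 + 2·73.3212 = 180.7693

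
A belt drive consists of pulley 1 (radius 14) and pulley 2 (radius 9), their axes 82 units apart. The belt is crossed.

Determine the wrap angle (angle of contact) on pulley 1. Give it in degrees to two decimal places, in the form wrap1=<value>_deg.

crossed belt: β = asin((r1+r2)/C) = asin(23/82) = 16.2893°
wrap1 = wrap2 = π + 2β = 212.5786°

wrap1=212.58_deg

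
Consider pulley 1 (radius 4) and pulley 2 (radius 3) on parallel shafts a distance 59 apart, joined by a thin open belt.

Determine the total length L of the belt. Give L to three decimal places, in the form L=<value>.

L=140.008

open belt: β = asin((r2−r1)/C) = asin(-1/59) = -0.9712°
wrap1 = π − 2β = 181.9423°
wrap2 = π + 2β = 178.0577°
tangent length = C·cosβ = 58.9915
L = r1·wrap1 + r2·wrap2 + 2·C·cosβ = 4·3.1755 + 3·3.1077 + 2·58.9915 = 140.0081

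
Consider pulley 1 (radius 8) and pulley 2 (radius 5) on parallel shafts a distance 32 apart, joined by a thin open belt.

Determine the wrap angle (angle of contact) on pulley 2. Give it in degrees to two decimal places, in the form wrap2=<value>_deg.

open belt: β = asin((r2−r1)/C) = asin(-3/32) = -5.3794°
wrap1 = π − 2β = 190.7588°
wrap2 = π + 2β = 169.2412°

wrap2=169.24_deg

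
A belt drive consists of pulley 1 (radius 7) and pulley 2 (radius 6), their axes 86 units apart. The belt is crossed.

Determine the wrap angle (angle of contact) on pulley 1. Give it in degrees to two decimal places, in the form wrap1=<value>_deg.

wrap1=197.39_deg

crossed belt: β = asin((r1+r2)/C) = asin(13/86) = 8.6943°
wrap1 = wrap2 = π + 2β = 197.3886°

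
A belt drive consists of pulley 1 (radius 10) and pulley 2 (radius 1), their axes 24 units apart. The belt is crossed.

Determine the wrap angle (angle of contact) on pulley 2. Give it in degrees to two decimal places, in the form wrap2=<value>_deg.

wrap2=234.56_deg

crossed belt: β = asin((r1+r2)/C) = asin(11/24) = 27.2796°
wrap1 = wrap2 = π + 2β = 234.5592°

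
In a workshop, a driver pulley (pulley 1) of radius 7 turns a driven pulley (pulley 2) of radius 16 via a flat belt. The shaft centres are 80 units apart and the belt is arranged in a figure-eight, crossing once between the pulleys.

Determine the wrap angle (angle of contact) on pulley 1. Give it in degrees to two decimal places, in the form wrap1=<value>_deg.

wrap1=213.42_deg

crossed belt: β = asin((r1+r2)/C) = asin(23/80) = 16.7083°
wrap1 = wrap2 = π + 2β = 213.4167°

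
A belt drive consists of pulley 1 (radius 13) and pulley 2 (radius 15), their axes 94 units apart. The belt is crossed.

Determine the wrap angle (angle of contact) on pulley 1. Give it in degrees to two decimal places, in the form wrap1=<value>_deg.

crossed belt: β = asin((r1+r2)/C) = asin(28/94) = 17.3299°
wrap1 = wrap2 = π + 2β = 214.6597°

wrap1=214.66_deg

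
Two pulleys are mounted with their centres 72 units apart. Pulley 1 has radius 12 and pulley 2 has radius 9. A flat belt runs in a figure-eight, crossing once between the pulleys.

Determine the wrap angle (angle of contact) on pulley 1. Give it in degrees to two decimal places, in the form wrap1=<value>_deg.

wrap1=213.92_deg

crossed belt: β = asin((r1+r2)/C) = asin(21/72) = 16.9578°
wrap1 = wrap2 = π + 2β = 213.9155°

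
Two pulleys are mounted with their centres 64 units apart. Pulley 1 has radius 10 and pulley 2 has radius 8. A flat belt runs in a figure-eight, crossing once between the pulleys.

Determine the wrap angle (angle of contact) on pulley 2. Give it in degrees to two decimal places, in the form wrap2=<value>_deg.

crossed belt: β = asin((r1+r2)/C) = asin(18/64) = 16.3348°
wrap1 = wrap2 = π + 2β = 212.6696°

wrap2=212.67_deg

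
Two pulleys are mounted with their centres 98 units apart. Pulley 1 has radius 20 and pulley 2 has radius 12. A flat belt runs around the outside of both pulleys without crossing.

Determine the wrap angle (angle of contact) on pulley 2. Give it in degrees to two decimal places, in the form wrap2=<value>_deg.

open belt: β = asin((r2−r1)/C) = asin(-8/98) = -4.6824°
wrap1 = π − 2β = 189.3648°
wrap2 = π + 2β = 170.6352°

wrap2=170.64_deg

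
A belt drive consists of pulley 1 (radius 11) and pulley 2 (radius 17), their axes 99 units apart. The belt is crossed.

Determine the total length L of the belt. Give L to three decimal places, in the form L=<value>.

crossed belt: β = asin((r1+r2)/C) = asin(28/99) = 16.4291°
wrap1 = wrap2 = π + 2β = 212.8582°
tangent length = C·cosβ = 94.9579
L = (r1+r2)·wrap + 2·C·cosβ = 28·3.7151 + 2·94.9579 = 293.9379

L=293.938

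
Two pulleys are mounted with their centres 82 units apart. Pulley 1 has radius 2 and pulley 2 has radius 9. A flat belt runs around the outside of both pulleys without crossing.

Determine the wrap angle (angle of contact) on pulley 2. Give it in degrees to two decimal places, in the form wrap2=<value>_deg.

wrap2=189.79_deg

open belt: β = asin((r2−r1)/C) = asin(7/82) = 4.8971°
wrap1 = π − 2β = 170.2059°
wrap2 = π + 2β = 189.7941°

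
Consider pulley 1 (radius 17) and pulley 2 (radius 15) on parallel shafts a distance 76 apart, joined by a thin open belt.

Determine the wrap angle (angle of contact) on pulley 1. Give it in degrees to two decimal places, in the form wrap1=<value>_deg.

wrap1=183.02_deg

open belt: β = asin((r2−r1)/C) = asin(-2/76) = -1.5080°
wrap1 = π − 2β = 183.0159°
wrap2 = π + 2β = 176.9841°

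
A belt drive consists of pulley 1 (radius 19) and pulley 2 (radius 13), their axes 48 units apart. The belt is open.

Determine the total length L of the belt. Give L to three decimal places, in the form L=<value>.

L=197.282

open belt: β = asin((r2−r1)/C) = asin(-6/48) = -7.1808°
wrap1 = π − 2β = 194.3615°
wrap2 = π + 2β = 165.6385°
tangent length = C·cosβ = 47.6235
L = r1·wrap1 + r2·wrap2 + 2·C·cosβ = 19·3.3922 + 13·2.8909 + 2·47.6235 = 197.2819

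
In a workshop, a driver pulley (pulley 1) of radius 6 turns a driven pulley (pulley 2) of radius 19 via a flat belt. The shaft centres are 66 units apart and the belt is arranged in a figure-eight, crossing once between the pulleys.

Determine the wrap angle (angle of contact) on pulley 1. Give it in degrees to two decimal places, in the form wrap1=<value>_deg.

wrap1=224.52_deg

crossed belt: β = asin((r1+r2)/C) = asin(25/66) = 22.2586°
wrap1 = wrap2 = π + 2β = 224.5172°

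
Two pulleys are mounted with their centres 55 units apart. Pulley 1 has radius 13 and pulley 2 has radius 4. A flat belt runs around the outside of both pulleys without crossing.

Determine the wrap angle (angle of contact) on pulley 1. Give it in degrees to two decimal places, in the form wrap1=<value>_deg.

wrap1=198.84_deg

open belt: β = asin((r2−r1)/C) = asin(-9/55) = -9.4180°
wrap1 = π − 2β = 198.8361°
wrap2 = π + 2β = 161.1639°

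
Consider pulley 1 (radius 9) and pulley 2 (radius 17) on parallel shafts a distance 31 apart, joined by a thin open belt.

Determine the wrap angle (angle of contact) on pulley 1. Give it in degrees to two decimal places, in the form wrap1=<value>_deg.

open belt: β = asin((r2−r1)/C) = asin(8/31) = 14.9552°
wrap1 = π − 2β = 150.0895°
wrap2 = π + 2β = 209.9105°

wrap1=150.09_deg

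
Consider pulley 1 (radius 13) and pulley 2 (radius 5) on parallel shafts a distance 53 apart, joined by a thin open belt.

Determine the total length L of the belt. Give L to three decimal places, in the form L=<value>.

L=163.759

open belt: β = asin((r2−r1)/C) = asin(-8/53) = -8.6816°
wrap1 = π − 2β = 197.3632°
wrap2 = π + 2β = 162.6368°
tangent length = C·cosβ = 52.3927
L = r1·wrap1 + r2·wrap2 + 2·C·cosβ = 13·3.4446 + 5·2.8385 + 2·52.3927 = 163.7585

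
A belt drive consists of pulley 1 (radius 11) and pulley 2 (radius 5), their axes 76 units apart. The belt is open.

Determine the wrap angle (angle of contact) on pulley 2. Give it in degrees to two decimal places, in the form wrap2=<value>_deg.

wrap2=170.94_deg

open belt: β = asin((r2−r1)/C) = asin(-6/76) = -4.5281°
wrap1 = π − 2β = 189.0561°
wrap2 = π + 2β = 170.9439°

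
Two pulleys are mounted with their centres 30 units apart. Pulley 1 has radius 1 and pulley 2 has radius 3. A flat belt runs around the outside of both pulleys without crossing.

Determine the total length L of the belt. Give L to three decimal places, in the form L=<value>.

open belt: β = asin((r2−r1)/C) = asin(2/30) = 3.8226°
wrap1 = π − 2β = 172.3549°
wrap2 = π + 2β = 187.6451°
tangent length = C·cosβ = 29.9333
L = r1·wrap1 + r2·wrap2 + 2·C·cosβ = 1·3.0082 + 3·3.2750 + 2·29.9333 = 72.6998

L=72.700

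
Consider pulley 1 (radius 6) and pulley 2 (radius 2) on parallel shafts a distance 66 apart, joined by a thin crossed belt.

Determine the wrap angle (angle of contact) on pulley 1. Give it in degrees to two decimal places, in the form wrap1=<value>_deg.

wrap1=193.92_deg

crossed belt: β = asin((r1+r2)/C) = asin(8/66) = 6.9621°
wrap1 = wrap2 = π + 2β = 193.9241°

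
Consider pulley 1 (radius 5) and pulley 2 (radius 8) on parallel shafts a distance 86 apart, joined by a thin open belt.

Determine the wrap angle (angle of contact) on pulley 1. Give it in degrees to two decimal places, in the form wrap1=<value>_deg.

wrap1=176.00_deg

open belt: β = asin((r2−r1)/C) = asin(3/86) = 1.9991°
wrap1 = π − 2β = 176.0018°
wrap2 = π + 2β = 183.9982°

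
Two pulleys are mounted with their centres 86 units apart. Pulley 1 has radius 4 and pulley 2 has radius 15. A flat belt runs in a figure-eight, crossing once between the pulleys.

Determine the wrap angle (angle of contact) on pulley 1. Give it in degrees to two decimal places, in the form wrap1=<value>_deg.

wrap1=205.53_deg

crossed belt: β = asin((r1+r2)/C) = asin(19/86) = 12.7637°
wrap1 = wrap2 = π + 2β = 205.5274°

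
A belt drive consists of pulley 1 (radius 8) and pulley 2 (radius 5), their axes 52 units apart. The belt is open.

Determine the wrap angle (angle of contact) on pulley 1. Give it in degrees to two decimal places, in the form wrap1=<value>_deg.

wrap1=186.61_deg

open belt: β = asin((r2−r1)/C) = asin(-3/52) = -3.3074°
wrap1 = π − 2β = 186.6147°
wrap2 = π + 2β = 173.3853°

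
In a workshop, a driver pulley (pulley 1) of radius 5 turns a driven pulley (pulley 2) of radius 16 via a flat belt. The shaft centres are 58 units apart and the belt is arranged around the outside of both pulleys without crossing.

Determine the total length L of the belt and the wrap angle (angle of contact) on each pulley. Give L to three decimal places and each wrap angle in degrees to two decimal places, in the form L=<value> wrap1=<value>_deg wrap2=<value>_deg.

open belt: β = asin((r2−r1)/C) = asin(11/58) = 10.9327°
wrap1 = π − 2β = 158.1347°
wrap2 = π + 2β = 201.8653°
tangent length = C·cosβ = 56.9473
L = r1·wrap1 + r2·wrap2 + 2·C·cosβ = 5·2.7600 + 16·3.5232 + 2·56.9473 = 184.0660

L=184.066 wrap1=158.13_deg wrap2=201.87_deg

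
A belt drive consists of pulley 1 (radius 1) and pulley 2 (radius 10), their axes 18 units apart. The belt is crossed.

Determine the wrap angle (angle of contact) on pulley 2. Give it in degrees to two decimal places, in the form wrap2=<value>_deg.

crossed belt: β = asin((r1+r2)/C) = asin(11/18) = 37.6699°
wrap1 = wrap2 = π + 2β = 255.3398°

wrap2=255.34_deg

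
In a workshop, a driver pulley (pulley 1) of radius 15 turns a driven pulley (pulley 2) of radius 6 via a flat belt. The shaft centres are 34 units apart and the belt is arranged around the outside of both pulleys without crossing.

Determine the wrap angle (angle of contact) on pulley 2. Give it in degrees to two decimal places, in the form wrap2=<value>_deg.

wrap2=149.30_deg

open belt: β = asin((r2−r1)/C) = asin(-9/34) = -15.3495°
wrap1 = π − 2β = 210.6990°
wrap2 = π + 2β = 149.3010°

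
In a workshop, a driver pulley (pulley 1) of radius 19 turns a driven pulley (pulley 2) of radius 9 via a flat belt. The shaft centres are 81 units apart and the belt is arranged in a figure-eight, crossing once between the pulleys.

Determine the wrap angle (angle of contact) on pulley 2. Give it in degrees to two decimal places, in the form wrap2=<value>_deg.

crossed belt: β = asin((r1+r2)/C) = asin(28/81) = 20.2233°
wrap1 = wrap2 = π + 2β = 220.4465°

wrap2=220.45_deg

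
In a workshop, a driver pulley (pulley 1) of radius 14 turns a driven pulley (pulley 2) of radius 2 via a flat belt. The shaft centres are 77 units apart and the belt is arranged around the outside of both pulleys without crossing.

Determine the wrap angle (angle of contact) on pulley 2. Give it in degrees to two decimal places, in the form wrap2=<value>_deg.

wrap2=162.07_deg

open belt: β = asin((r2−r1)/C) = asin(-12/77) = -8.9658°
wrap1 = π − 2β = 197.9315°
wrap2 = π + 2β = 162.0685°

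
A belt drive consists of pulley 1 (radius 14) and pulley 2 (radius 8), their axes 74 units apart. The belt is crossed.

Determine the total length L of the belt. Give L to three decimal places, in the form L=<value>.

L=223.705

crossed belt: β = asin((r1+r2)/C) = asin(22/74) = 17.2953°
wrap1 = wrap2 = π + 2β = 214.5907°
tangent length = C·cosβ = 70.6541
L = (r1+r2)·wrap + 2·C·cosβ = 22·3.7453 + 2·70.6541 = 223.7051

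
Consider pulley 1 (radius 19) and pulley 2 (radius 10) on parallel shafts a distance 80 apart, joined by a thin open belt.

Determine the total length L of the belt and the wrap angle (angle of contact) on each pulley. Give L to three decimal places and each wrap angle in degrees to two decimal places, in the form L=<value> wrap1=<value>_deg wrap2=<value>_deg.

L=252.120 wrap1=192.92_deg wrap2=167.08_deg

open belt: β = asin((r2−r1)/C) = asin(-9/80) = -6.4594°
wrap1 = π − 2β = 192.9189°
wrap2 = π + 2β = 167.0811°
tangent length = C·cosβ = 79.4921
L = r1·wrap1 + r2·wrap2 + 2·C·cosβ = 19·3.3671 + 10·2.9161 + 2·79.4921 = 252.1198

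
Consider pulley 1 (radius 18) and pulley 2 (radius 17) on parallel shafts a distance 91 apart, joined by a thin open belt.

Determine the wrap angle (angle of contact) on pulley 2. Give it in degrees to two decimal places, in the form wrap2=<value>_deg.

open belt: β = asin((r2−r1)/C) = asin(-1/91) = -0.6296°
wrap1 = π − 2β = 181.2593°
wrap2 = π + 2β = 178.7407°

wrap2=178.74_deg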